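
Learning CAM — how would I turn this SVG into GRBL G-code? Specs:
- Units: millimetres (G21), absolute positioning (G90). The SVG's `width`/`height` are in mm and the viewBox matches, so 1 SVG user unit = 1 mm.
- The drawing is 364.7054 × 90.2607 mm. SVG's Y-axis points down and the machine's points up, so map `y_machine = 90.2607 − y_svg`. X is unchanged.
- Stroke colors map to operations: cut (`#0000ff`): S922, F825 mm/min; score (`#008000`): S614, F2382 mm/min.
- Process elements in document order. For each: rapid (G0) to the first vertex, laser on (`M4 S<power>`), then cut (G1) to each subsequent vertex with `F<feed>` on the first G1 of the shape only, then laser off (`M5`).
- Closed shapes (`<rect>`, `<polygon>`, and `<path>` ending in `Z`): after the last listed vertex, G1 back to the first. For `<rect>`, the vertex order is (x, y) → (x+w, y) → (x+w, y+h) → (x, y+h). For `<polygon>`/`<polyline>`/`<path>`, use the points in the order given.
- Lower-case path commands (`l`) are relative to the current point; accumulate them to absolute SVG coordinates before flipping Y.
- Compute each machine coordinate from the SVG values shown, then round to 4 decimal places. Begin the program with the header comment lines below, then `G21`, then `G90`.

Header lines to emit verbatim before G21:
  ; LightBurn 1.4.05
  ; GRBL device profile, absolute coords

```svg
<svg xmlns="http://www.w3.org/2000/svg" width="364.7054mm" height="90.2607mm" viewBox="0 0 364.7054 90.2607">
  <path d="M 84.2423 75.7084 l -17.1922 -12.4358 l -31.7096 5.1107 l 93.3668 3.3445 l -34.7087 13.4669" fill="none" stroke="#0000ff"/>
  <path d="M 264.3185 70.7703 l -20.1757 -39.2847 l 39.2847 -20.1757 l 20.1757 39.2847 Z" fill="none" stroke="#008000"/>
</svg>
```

; LightBurn 1.4.05
; GRBL device profile, absolute coords
G21
G90
G0 X84.2423 Y14.5523
M4 S922
G1 X67.0501 Y26.9881 F825
G1 X35.3405 Y21.8774
G1 X128.7073 Y18.5329
G1 X93.9986 Y5.0660
M5
G0 X264.3185 Y19.4904
M4 S614
G1 X244.1428 Y58.7751 F2382
G1 X283.4275 Y78.9508
G1 X303.6032 Y39.6661
G1 X264.3185 Y19.4904
M5

1 u = 1 mm; y_m = 90.2607 − y.

[1] `<path>` open polyline, #0000ff→cut S922 F825: (84.2423,14.5523) → (67.0501,26.9881) → (35.3405,21.8774) → (128.7073,18.5329) → (93.9986,5.0660)

[2] `<path>` regular polygon, #008000→score S614 F2382: (264.3185,19.4904) → (244.1428,58.7751) → (283.4275,78.9508) → (303.6032,39.6661) → (264.3185,19.4904) (closed)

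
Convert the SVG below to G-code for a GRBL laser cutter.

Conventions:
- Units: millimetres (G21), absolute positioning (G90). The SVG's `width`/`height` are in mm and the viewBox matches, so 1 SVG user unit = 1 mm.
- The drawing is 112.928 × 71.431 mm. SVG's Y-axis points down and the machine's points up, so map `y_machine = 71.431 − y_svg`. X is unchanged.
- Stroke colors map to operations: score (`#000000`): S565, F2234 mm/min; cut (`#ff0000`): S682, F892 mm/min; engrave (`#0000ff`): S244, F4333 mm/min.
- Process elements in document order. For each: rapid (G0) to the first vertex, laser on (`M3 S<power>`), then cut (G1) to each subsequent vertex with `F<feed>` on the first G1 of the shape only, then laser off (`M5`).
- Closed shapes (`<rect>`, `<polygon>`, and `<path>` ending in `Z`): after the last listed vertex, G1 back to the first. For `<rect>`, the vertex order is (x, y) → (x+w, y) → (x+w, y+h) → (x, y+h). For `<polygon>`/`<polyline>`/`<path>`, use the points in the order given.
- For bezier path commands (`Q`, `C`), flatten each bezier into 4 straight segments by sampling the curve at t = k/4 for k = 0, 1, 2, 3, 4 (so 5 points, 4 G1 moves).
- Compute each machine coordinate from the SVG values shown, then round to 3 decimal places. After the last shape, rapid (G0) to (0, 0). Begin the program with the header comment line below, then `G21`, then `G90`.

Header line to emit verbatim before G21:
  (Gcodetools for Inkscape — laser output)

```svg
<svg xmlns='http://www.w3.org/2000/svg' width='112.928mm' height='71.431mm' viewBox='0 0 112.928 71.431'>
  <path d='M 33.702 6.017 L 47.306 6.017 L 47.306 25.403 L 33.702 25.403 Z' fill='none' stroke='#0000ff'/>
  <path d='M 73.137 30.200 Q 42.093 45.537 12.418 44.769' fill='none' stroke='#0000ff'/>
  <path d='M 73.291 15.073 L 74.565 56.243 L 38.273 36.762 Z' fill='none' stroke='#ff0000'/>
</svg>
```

Since the viewBox matches the mm dimensions, user units are millimetres directly. The only transform is the Y-flip y_m = 71.431 − y_svg.

Shape 1 is a rectangle drawn with `<path>`. Its stroke #0000ff means engrave at S244, F4333. After flipping Y the toolpath is (33.702,65.414) → (47.306,65.414) → (47.306,46.028) → (33.702,46.028) → (33.702,65.414), returning to the start.

Shape 2 is a quadratic bezier drawn with `<path>`. Its stroke #0000ff means engrave at S244, F4333. After flipping Y the toolpath is (73.137,41.231) → (57.701,34.569) → (42.435,29.920) → (27.341,27.285) → (12.418,26.662).

Shape 3 is a regular polygon drawn with `<path>`. Its stroke #ff0000 means cut at S682, F892. After flipping Y the toolpath is (73.291,56.358) → (74.565,15.188) → (38.273,34.669) → (73.291,56.358), returning to the start.

(Gcodetools for Inkscape — laser output)
G21
G90
G0 X33.702 Y65.414
M3 S244
G1 X47.306 Y65.414 F4333
G1 X47.306 Y46.028
G1 X33.702 Y46.028
G1 X33.702 Y65.414
M5
G0 X73.137 Y41.231
M3 S244
G1 X57.701 Y34.569 F4333
G1 X42.435 Y29.920
G1 X27.341 Y27.285
G1 X12.418 Y26.662
M5
G0 X73.291 Y56.358
M3 S682
G1 X74.565 Y15.188 F892
G1 X38.273 Y34.669
G1 X73.291 Y56.358
M5
G0 X0.000 Y0.000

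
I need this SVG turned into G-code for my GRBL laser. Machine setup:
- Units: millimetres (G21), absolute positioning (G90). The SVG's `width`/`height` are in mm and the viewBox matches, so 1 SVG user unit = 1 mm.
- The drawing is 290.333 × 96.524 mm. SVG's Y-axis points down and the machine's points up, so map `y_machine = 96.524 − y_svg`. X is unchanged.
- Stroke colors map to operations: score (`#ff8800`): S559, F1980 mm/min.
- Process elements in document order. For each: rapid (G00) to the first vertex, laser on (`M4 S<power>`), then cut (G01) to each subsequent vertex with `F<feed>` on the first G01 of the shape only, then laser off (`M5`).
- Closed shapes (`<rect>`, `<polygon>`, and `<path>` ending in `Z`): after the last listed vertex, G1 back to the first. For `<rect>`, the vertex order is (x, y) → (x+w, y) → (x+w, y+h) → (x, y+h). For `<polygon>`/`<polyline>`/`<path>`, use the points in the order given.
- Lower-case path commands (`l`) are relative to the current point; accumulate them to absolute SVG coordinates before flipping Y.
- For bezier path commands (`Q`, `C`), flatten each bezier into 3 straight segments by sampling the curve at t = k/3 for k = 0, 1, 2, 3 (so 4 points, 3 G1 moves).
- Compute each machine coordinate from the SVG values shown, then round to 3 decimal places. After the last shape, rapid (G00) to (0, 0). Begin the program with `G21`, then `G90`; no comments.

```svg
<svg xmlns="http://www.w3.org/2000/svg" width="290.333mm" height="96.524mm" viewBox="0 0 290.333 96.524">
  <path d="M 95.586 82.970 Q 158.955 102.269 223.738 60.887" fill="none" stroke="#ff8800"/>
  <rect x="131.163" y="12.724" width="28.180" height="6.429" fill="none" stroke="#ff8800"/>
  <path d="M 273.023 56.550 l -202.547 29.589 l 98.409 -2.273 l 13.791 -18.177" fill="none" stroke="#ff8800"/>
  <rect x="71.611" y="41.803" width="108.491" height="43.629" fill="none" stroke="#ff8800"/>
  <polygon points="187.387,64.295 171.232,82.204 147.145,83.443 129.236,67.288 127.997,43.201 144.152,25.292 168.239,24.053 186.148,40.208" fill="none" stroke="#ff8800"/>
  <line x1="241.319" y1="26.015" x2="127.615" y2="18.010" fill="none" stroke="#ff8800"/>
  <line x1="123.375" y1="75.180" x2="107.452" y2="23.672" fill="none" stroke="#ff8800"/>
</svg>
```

viewBox `0 0 290.333 96.524` with mm width/height → 1 unit = 1 mm. Flip: y_m = 96.524 − y_svg.

**Shape 1** — `<path>` quadratic bezier, stroke `#ff8800` → score (S559, F1980). Control points (SVG): P0=(95.586,82.970), P1=(158.955,102.269), P2=(223.738,60.887); sampled at t=k/3. Machine vertices: (95.586,13.554) → (137.989,7.430) → (180.706,14.791) → (223.738,35.637). Open path.

**Shape 2** — `<rect>` rectangle, stroke `#ff8800` → score (S559, F1980). Machine vertices: (131.163,83.800) → (159.343,83.800) → (159.343,77.371) → (131.163,77.371) → (131.163,83.800). Closed: final G1 returns to the first vertex.

**Shape 3** — `<path>` open polyline, stroke `#ff8800` → score (S559, F1980). Machine vertices: (273.023,39.974) → (70.476,10.385) → (168.885,12.658) → (182.676,30.835). Open path.

**Shape 4** — `<rect>` rectangle, stroke `#ff8800` → score (S559, F1980). Machine vertices: (71.611,54.721) → (180.102,54.721) → (180.102,11.092) → (71.611,11.092) → (71.611,54.721). Closed: final G1 returns to the first vertex.

**Shape 5** — `<polygon>` regular polygon, stroke `#ff8800` → score (S559, F1980). Machine vertices: (187.387,32.229) → (171.232,14.320) → (147.145,13.081) → (129.236,29.236) → (127.997,53.323) → (144.152,71.232) → (168.239,72.471) → (186.148,56.316) → (187.387,32.229). Closed: final G1 returns to the first vertex.

**Shape 6** — `<line>` line segment, stroke `#ff8800` → score (S559, F1980). Machine vertices: (241.319,70.509) → (127.615,78.514). Open path.

**Shape 7** — `<line>` line segment, stroke `#ff8800` → score (S559, F1980). Machine vertices: (123.375,21.344) → (107.452,72.852). Open path.

G21
G90
G00 X95.586 Y13.554
M4 S559
G01 X137.989 Y7.430 F1980
G01 X180.706 Y14.791
G01 X223.738 Y35.637
M5
G00 X131.163 Y83.800
M4 S559
G01 X159.343 Y83.800 F1980
G01 X159.343 Y77.371
G01 X131.163 Y77.371
G01 X131.163 Y83.800
M5
G00 X273.023 Y39.974
M4 S559
G01 X70.476 Y10.385 F1980
G01 X168.885 Y12.658
G01 X182.676 Y30.835
M5
G00 X71.611 Y54.721
M4 S559
G01 X180.102 Y54.721 F1980
G01 X180.102 Y11.092
G01 X71.611 Y11.092
G01 X71.611 Y54.721
M5
G00 X187.387 Y32.229
M4 S559
G01 X171.232 Y14.320 F1980
G01 X147.145 Y13.081
G01 X129.236 Y29.236
G01 X127.997 Y53.323
G01 X144.152 Y71.232
G01 X168.239 Y72.471
G01 X186.148 Y56.316
G01 X187.387 Y32.229
M5
G00 X241.319 Y70.509
M4 S559
G01 X127.615 Y78.514 F1980
M5
G00 X123.375 Y21.344
M4 S559
G01 X107.452 Y72.852 F1980
M5
G00 X0.000 Y0.000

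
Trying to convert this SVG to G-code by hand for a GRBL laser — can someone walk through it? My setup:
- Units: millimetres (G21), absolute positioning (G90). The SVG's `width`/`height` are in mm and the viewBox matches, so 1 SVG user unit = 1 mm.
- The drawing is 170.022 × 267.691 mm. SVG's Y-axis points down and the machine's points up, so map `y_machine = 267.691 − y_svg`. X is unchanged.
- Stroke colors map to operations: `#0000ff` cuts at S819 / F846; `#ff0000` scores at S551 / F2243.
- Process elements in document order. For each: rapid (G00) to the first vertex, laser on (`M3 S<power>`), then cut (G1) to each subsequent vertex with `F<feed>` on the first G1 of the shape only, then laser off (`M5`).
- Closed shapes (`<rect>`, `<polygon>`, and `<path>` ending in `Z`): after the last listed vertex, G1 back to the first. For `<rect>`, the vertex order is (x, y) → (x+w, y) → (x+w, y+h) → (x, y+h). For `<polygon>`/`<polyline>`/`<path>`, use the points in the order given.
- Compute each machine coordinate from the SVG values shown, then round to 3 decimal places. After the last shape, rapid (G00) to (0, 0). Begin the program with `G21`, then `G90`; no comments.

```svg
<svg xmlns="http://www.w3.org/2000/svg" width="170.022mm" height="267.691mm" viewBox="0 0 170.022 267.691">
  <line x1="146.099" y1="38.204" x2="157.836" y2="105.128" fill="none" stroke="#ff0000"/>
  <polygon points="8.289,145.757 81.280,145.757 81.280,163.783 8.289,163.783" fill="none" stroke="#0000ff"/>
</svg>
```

G21
G90
G00 X146.099 Y229.487
M3 S551
G1 X157.836 Y162.563 F2243
M5
G00 X8.289 Y121.934
M3 S819
G1 X81.280 Y121.934 F846
G1 X81.280 Y103.908
G1 X8.289 Y103.908
G1 X8.289 Y121.934
M5
G00 X0.000 Y0.000

Since the viewBox matches the mm dimensions, user units are millimetres directly. The only transform is the Y-flip y_m = 267.691 − y_svg.

Shape 1 is a line segment drawn with `<line>`. Its stroke #ff0000 means score at S551, F2243. After flipping Y the toolpath is (146.099,229.487) → (157.836,162.563).

Shape 2 is a rectangle drawn with `<polygon>`. Its stroke #0000ff means cut at S819, F846. After flipping Y the toolpath is (8.289,121.934) → (81.280,121.934) → (81.280,103.908) → (8.289,103.908) → (8.289,121.934), returning to the start.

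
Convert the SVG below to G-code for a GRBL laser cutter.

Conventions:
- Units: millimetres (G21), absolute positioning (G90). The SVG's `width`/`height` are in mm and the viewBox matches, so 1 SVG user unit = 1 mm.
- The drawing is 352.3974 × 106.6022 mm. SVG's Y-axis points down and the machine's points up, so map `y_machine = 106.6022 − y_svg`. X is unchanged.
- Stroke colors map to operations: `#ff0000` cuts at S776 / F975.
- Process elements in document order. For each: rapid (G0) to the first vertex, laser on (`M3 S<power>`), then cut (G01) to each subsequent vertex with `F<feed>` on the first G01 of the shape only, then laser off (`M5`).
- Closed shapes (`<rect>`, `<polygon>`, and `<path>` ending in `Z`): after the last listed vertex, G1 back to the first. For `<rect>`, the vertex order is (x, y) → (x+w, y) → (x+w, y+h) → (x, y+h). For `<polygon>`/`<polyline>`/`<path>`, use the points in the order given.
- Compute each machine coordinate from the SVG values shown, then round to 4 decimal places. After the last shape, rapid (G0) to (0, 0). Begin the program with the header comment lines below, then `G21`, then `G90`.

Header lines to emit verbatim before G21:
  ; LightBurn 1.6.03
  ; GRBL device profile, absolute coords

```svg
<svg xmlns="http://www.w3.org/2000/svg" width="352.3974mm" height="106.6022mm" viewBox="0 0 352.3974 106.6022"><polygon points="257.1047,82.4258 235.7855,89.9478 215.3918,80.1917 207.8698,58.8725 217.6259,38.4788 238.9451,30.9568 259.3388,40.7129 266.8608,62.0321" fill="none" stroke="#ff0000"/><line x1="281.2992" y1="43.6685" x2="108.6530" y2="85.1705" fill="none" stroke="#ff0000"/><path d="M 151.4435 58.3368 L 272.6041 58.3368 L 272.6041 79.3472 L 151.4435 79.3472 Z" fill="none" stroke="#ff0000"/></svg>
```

viewBox `0 0 352.3974 106.6022` with mm width/height → 1 unit = 1 mm. Flip: y_m = 106.6022 − y_svg.

**Shape 1** — `<polygon>` regular polygon, stroke `#ff0000` → cut (S776, F975). Machine vertices: (257.1047,24.1764) → (235.7855,16.6544) → (215.3918,26.4105) → (207.8698,47.7297) → (217.6259,68.1234) → (238.9451,75.6454) → (259.3388,65.8893) → (266.8608,44.5701) → (257.1047,24.1764). Closed: final G1 returns to the first vertex.

**Shape 2** — `<line>` line segment, stroke `#ff0000` → cut (S776, F975). Machine vertices: (281.2992,62.9337) → (108.6530,21.4317). Open path.

**Shape 3** — `<path>` rectangle, stroke `#ff0000` → cut (S776, F975). Machine vertices: (151.4435,48.2654) → (272.6041,48.2654) → (272.6041,27.2550) → (151.4435,27.2550) → (151.4435,48.2654). Closed: final G1 returns to the first vertex.

; LightBurn 1.6.03
; GRBL device profile, absolute coords
G21
G90
G0 X257.1047 Y24.1764
M3 S776
G01 X235.7855 Y16.6544 F975
G01 X215.3918 Y26.4105
G01 X207.8698 Y47.7297
G01 X217.6259 Y68.1234
G01 X238.9451 Y75.6454
G01 X259.3388 Y65.8893
G01 X266.8608 Y44.5701
G01 X257.1047 Y24.1764
M5
G0 X281.2992 Y62.9337
M3 S776
G01 X108.6530 Y21.4317 F975
M5
G0 X151.4435 Y48.2654
M3 S776
G01 X272.6041 Y48.2654 F975
G01 X272.6041 Y27.2550
G01 X151.4435 Y27.2550
G01 X151.4435 Y48.2654
M5
G0 X0.0000 Y0.0000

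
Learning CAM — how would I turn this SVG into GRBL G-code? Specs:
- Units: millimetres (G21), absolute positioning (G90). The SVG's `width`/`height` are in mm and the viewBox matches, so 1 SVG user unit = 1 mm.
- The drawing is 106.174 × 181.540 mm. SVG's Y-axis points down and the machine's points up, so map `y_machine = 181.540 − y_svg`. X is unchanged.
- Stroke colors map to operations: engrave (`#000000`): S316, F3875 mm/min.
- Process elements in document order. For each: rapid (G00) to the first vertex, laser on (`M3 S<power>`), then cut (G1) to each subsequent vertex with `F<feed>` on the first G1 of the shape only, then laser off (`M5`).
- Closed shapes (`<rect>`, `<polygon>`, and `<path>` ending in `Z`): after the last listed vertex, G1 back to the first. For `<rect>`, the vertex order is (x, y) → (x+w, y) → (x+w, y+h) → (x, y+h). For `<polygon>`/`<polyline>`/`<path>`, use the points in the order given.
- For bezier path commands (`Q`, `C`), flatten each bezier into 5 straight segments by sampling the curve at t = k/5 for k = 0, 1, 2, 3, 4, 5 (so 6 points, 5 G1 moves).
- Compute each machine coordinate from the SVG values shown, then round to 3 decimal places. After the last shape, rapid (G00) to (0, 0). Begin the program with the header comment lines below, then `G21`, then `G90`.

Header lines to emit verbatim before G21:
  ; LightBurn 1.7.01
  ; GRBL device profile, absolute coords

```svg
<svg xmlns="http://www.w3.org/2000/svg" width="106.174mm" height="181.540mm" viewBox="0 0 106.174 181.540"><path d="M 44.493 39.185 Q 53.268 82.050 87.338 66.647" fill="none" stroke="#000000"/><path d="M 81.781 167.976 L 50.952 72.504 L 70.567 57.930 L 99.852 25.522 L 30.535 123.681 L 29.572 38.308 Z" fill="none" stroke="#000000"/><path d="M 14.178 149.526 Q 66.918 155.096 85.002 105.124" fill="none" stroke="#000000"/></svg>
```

; LightBurn 1.7.01
; GRBL device profile, absolute coords
G21
G90
G00 X44.493 Y142.355
M3 S316
G1 X49.015 Y127.540 F3875
G1 X55.560 Y117.386
G1 X64.129 Y111.893
G1 X74.722 Y111.063
G1 X87.338 Y114.893
M5
G00 X81.781 Y13.564
M3 S316
G1 X50.952 Y109.036 F3875
G1 X70.567 Y123.610
G1 X99.852 Y156.018
G1 X30.535 Y57.859
G1 X29.572 Y143.232
G1 X81.781 Y13.564
M5
G00 X14.178 Y32.014
M3 S316
G1 X33.888 Y32.008 F3875
G1 X50.825 Y36.445
G1 X64.990 Y45.325
G1 X76.382 Y58.649
G1 X85.002 Y76.416
M5
G00 X0.000 Y0.000

1 u = 1 mm; y_m = 181.540 − y.

[1] `<path>` quadratic bezier, #000000→engrave S316 F3875: (44.493,142.355) → (49.015,127.540) → (55.560,117.386) → (64.129,111.893) → (74.722,111.063) → (87.338,114.893)

[2] `<path>` closed polygon, #000000→engrave S316 F3875: (81.781,13.564) → (50.952,109.036) → (70.567,123.610) → (99.852,156.018) → (30.535,57.859) → (29.572,143.232) → (81.781,13.564) (closed)

[3] `<path>` quadratic bezier, #000000→engrave S316 F3875: (14.178,32.014) → (33.888,32.008) → (50.825,36.445) → (64.990,45.325) → (76.382,58.649) → (85.002,76.416)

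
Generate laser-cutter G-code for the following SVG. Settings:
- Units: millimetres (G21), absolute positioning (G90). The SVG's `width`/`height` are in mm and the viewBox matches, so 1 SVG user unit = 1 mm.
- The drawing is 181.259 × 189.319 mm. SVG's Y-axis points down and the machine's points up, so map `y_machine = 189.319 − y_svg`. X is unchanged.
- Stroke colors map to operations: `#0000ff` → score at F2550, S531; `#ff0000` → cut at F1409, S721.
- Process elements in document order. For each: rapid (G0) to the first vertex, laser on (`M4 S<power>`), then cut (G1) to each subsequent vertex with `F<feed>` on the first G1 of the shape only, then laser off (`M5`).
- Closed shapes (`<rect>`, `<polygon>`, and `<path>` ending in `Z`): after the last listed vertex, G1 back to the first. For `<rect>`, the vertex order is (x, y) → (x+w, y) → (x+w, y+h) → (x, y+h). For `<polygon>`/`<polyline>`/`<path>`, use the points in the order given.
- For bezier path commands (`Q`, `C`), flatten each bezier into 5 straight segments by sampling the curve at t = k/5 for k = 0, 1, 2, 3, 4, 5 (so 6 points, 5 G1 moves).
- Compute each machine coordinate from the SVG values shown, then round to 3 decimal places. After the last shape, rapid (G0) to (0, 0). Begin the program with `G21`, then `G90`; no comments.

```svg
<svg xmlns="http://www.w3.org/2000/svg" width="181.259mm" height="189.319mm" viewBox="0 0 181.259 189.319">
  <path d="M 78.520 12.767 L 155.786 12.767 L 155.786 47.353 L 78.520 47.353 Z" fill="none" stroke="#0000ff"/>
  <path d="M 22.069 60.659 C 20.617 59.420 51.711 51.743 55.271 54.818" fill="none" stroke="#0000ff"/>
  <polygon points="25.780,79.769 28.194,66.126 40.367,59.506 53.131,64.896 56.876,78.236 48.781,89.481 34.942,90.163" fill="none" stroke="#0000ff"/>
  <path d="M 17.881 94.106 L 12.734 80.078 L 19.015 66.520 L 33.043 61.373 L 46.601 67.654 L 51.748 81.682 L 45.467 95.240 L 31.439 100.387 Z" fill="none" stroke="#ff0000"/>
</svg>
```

G21
G90
G0 X78.520 Y176.552
M4 S531
G1 X155.786 Y176.552 F2550
G1 X155.786 Y141.966
G1 X78.520 Y141.966
G1 X78.520 Y176.552
M5
G0 X22.069 Y128.660
M4 S531
G1 X24.623 Y130.038 F2550
G1 X32.104 Y132.137
G1 X41.628 Y134.130
G1 X50.312 Y135.193
G1 X55.271 Y134.501
M5
G0 X25.780 Y109.550
M4 S531
G1 X28.194 Y123.193 F2550
G1 X40.367 Y129.813
G1 X53.131 Y124.423
G1 X56.876 Y111.083
G1 X48.781 Y99.838
G1 X34.942 Y99.156
G1 X25.780 Y109.550
M5
G0 X17.881 Y95.213
M4 S721
G1 X12.734 Y109.241 F1409
G1 X19.015 Y122.799
G1 X33.043 Y127.946
G1 X46.601 Y121.665
G1 X51.748 Y107.637
G1 X45.467 Y94.079
G1 X31.439 Y88.932
G1 X17.881 Y95.213
M5
G0 X0.000 Y0.000

1 u = 1 mm; y_m = 189.319 − y.

[1] `<path>` rectangle, #0000ff→score S531 F2550: (78.520,176.552) → (155.786,176.552) → (155.786,141.966) → (78.520,141.966) → (78.520,176.552) (closed)

[2] `<path>` cubic bezier, #0000ff→score S531 F2550: (22.069,128.660) → (24.623,130.038) → (32.104,132.137) → (41.628,134.130) → (50.312,135.193) → (55.271,134.501)

[3] `<polygon>` regular polygon, #0000ff→score S531 F2550: (25.780,109.550) → (28.194,123.193) → (40.367,129.813) → (53.131,124.423) → (56.876,111.083) → (48.781,99.838) → (34.942,99.156) → (25.780,109.550) (closed)

[4] `<path>` regular polygon, #ff0000→cut S721 F1409: (17.881,95.213) → (12.734,109.241) → (19.015,122.799) → (33.043,127.946) → (46.601,121.665) → (51.748,107.637) → (45.467,94.079) → (31.439,88.932) → (17.881,95.213) (closed)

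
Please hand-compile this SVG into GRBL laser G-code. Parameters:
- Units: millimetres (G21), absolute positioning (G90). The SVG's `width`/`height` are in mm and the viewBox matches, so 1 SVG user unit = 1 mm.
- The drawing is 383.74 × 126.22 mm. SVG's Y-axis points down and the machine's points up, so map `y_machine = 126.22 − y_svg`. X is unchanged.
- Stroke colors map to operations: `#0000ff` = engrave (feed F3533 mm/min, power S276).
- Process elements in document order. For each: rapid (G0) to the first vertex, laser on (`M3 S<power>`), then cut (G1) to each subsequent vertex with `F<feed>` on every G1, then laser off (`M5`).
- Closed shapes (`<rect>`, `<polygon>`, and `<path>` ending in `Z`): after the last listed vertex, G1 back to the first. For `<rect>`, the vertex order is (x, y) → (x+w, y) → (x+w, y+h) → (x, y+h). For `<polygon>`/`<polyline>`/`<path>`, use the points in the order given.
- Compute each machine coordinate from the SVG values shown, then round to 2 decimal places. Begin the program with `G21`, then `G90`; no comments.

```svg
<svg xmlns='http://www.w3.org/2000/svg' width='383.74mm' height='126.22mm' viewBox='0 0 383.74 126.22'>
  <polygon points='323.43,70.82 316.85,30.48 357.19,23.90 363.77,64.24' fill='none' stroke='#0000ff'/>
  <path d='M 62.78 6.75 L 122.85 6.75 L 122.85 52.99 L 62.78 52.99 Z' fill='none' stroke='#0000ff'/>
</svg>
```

Since the viewBox matches the mm dimensions, user units are millimetres directly. The only transform is the Y-flip y_m = 126.22 − y_svg.

Shape 1 is a regular polygon drawn with `<polygon>`. Its stroke #0000ff means engrave at S276, F3533. After flipping Y the toolpath is (323.43,55.40) → (316.85,95.74) → (357.19,102.32) → (363.77,61.98) → (323.43,55.40), returning to the start.

Shape 2 is a rectangle drawn with `<path>`. Its stroke #0000ff means engrave at S276, F3533. After flipping Y the toolpath is (62.78,119.47) → (122.85,119.47) → (122.85,73.23) → (62.78,73.23) → (62.78,119.47), returning to the start.

G21
G90
G0 X323.43 Y55.40
M3 S276
G1 X316.85 Y95.74 F3533
G1 X357.19 Y102.32 F3533
G1 X363.77 Y61.98 F3533
G1 X323.43 Y55.40 F3533
M5
G0 X62.78 Y119.47
M3 S276
G1 X122.85 Y119.47 F3533
G1 X122.85 Y73.23 F3533
G1 X62.78 Y73.23 F3533
G1 X62.78 Y119.47 F3533
M5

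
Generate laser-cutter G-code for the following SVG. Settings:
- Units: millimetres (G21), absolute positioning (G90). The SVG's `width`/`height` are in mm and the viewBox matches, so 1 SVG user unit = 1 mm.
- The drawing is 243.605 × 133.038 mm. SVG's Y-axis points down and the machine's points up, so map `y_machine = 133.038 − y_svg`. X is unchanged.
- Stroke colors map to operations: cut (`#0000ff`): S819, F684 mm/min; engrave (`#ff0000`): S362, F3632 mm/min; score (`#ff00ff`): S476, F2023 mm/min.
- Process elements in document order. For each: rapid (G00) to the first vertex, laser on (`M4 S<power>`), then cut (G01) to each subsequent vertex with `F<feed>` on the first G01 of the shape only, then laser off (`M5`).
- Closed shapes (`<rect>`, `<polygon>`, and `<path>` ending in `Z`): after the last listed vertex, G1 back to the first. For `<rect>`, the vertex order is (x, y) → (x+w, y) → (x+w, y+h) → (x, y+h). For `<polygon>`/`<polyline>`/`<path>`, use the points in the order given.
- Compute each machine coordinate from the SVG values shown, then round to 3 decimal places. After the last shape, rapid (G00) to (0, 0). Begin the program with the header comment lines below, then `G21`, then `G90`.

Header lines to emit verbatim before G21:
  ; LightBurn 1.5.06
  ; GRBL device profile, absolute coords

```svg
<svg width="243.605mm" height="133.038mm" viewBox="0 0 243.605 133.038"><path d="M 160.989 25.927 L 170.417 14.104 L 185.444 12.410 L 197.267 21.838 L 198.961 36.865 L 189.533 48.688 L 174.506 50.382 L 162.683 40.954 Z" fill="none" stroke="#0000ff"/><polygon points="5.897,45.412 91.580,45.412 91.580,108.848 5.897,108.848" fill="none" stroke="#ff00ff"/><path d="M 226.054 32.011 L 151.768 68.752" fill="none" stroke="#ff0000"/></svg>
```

; LightBurn 1.5.06
; GRBL device profile, absolute coords
G21
G90
G00 X160.989 Y107.111
M4 S819
G01 X170.417 Y118.934 F684
G01 X185.444 Y120.628
G01 X197.267 Y111.200
G01 X198.961 Y96.173
G01 X189.533 Y84.350
G01 X174.506 Y82.656
G01 X162.683 Y92.084
G01 X160.989 Y107.111
M5
G00 X5.897 Y87.626
M4 S476
G01 X91.580 Y87.626 F2023
G01 X91.580 Y24.190
G01 X5.897 Y24.190
G01 X5.897 Y87.626
M5
G00 X226.054 Y101.027
M4 S362
G01 X151.768 Y64.286 F3632
M5
G00 X0.000 Y0.000

Since the viewBox matches the mm dimensions, user units are millimetres directly. The only transform is the Y-flip y_m = 133.038 − y_svg.

Shape 1 is a regular polygon drawn with `<path>`. Its stroke #0000ff means cut at S819, F684. After flipping Y the toolpath is (160.989,107.111) → (170.417,118.934) → (185.444,120.628) → (197.267,111.200) → (198.961,96.173) → (189.533,84.350) → (174.506,82.656) → (162.683,92.084) → (160.989,107.111), returning to the start.

Shape 2 is a rectangle drawn with `<polygon>`. Its stroke #ff00ff means score at S476, F2023. After flipping Y the toolpath is (5.897,87.626) → (91.580,87.626) → (91.580,24.190) → (5.897,24.190) → (5.897,87.626), returning to the start.

Shape 3 is a line segment drawn with `<path>`. Its stroke #ff0000 means engrave at S362, F3632. After flipping Y the toolpath is (226.054,101.027) → (151.768,64.286).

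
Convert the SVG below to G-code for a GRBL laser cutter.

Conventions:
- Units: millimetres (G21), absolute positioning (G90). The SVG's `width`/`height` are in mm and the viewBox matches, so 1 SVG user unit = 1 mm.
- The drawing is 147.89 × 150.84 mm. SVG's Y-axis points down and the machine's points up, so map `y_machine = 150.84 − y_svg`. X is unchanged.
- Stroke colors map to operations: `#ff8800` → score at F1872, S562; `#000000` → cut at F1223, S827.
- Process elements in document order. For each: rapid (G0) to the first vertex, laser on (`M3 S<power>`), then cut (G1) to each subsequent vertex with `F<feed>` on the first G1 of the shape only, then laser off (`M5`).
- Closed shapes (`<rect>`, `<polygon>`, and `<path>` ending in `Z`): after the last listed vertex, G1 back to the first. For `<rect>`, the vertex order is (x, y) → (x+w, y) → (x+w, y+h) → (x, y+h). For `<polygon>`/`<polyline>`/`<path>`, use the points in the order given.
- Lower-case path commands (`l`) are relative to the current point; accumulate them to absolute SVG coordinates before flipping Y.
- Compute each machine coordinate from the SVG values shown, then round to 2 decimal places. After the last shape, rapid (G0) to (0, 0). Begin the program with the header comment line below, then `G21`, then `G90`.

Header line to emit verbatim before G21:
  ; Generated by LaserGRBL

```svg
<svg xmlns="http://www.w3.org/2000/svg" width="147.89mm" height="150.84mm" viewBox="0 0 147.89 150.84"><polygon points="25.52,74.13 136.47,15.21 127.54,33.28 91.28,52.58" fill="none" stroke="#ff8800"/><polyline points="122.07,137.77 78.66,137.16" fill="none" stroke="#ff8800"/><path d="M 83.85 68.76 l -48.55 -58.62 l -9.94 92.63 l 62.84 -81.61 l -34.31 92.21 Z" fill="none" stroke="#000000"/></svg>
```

1 u = 1 mm; y_m = 150.84 − y.

[1] `<polygon>` closed polygon, #ff8800→score S562 F1872: (25.52,76.71) → (136.47,135.63) → (127.54,117.56) → (91.28,98.26) → (25.52,76.71) (closed)

[2] `<polyline>` line segment, #ff8800→score S562 F1872: (122.07,13.07) → (78.66,13.68)

[3] `<path>` closed polygon, #000000→cut S827 F1223: (83.85,82.08) → (35.30,140.70) → (25.36,48.07) → (88.20,129.68) → (53.89,37.47) → (83.85,82.08) (closed)

; Generated by LaserGRBL
G21
G90
G0 X25.52 Y76.71
M3 S562
G1 X136.47 Y135.63 F1872
G1 X127.54 Y117.56
G1 X91.28 Y98.26
G1 X25.52 Y76.71
M5
G0 X122.07 Y13.07
M3 S562
G1 X78.66 Y13.68 F1872
M5
G0 X83.85 Y82.08
M3 S827
G1 X35.30 Y140.70 F1223
G1 X25.36 Y48.07
G1 X88.20 Y129.68
G1 X53.89 Y37.47
G1 X83.85 Y82.08
M5
G0 X0.00 Y0.00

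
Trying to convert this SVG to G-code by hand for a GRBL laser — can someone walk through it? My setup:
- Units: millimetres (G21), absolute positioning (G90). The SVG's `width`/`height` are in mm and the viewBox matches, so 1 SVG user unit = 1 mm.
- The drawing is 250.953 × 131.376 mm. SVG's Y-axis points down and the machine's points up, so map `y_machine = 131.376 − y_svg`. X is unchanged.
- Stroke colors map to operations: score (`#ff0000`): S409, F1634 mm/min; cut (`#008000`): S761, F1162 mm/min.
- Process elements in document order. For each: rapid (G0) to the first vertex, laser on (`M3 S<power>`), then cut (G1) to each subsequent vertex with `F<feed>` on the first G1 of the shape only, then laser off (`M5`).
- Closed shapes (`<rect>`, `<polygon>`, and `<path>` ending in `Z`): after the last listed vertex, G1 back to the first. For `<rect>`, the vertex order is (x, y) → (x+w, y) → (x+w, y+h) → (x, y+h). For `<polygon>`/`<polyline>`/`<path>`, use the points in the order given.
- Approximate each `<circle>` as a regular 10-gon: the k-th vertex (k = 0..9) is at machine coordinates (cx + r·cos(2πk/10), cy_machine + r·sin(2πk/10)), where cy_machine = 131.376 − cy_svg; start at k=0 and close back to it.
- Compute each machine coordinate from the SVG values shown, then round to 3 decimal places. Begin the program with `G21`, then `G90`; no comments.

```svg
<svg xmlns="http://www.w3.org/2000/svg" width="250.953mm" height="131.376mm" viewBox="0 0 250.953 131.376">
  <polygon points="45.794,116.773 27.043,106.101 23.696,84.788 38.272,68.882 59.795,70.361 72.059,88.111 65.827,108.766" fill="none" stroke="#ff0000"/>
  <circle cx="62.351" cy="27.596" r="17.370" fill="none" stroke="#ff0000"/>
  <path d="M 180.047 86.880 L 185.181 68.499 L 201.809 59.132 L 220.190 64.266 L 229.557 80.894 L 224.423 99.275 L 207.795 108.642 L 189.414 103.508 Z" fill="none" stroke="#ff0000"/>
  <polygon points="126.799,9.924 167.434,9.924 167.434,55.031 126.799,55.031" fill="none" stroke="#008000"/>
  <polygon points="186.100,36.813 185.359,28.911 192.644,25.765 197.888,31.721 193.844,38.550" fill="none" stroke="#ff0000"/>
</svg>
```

G21
G90
G0 X45.794 Y14.603
M3 S409
G1 X27.043 Y25.275 F1634
G1 X23.696 Y46.588
G1 X38.272 Y62.494
G1 X59.795 Y61.015
G1 X72.059 Y43.265
G1 X65.827 Y22.610
G1 X45.794 Y14.603
M5
G0 X79.721 Y103.780
M3 S409
G1 X76.404 Y113.990 F1634
G1 X67.719 Y120.300
G1 X56.983 Y120.300
G1 X48.298 Y113.990
G1 X44.981 Y103.780
G1 X48.298 Y93.570
G1 X56.983 Y87.260
G1 X67.719 Y87.260
G1 X76.404 Y93.570
G1 X79.721 Y103.780
M5
G0 X180.047 Y44.496
M3 S409
G1 X185.181 Y62.877 F1634
G1 X201.809 Y72.244
G1 X220.190 Y67.110
G1 X229.557 Y50.482
G1 X224.423 Y32.101
G1 X207.795 Y22.734
G1 X189.414 Y27.868
G1 X180.047 Y44.496
M5
G0 X126.799 Y121.452
M3 S761
G1 X167.434 Y121.452 F1162
G1 X167.434 Y76.345
G1 X126.799 Y76.345
G1 X126.799 Y121.452
M5
G0 X186.100 Y94.563
M3 S409
G1 X185.359 Y102.465 F1634
G1 X192.644 Y105.611
G1 X197.888 Y99.655
G1 X193.844 Y92.826
G1 X186.100 Y94.563
M5

viewBox `0 0 250.953 131.376` with mm width/height → 1 unit = 1 mm. Flip: y_m = 131.376 − y_svg.

**Shape 1** — `<polygon>` regular polygon, stroke `#ff0000` → score (S409, F1634). Machine vertices: (45.794,14.603) → (27.043,25.275) → (23.696,46.588) → (38.272,62.494) → (59.795,61.015) → (72.059,43.265) → (65.827,22.610) → (45.794,14.603). Closed: final G1 returns to the first vertex.

**Shape 2** — `<circle>` circle, stroke `#ff0000` → score (S409, F1634). Machine vertices: (79.721,103.780) → (76.404,113.990) → (67.719,120.300) → (56.983,120.300) → (48.298,113.990) → (44.981,103.780) → (48.298,93.570) → (56.983,87.260) → (67.719,87.260) → (76.404,93.570) → (79.721,103.780). Closed: final G1 returns to the first vertex.

**Shape 3** — `<path>` regular polygon, stroke `#ff0000` → score (S409, F1634). Machine vertices: (180.047,44.496) → (185.181,62.877) → (201.809,72.244) → (220.190,67.110) → (229.557,50.482) → (224.423,32.101) → (207.795,22.734) → (189.414,27.868) → (180.047,44.496). Closed: final G1 returns to the first vertex.

**Shape 4** — `<polygon>` rectangle, stroke `#008000` → cut (S761, F1162). Machine vertices: (126.799,121.452) → (167.434,121.452) → (167.434,76.345) → (126.799,76.345) → (126.799,121.452). Closed: final G1 returns to the first vertex.

**Shape 5** — `<polygon>` regular polygon, stroke `#ff0000` → score (S409, F1634). Machine vertices: (186.100,94.563) → (185.359,102.465) → (192.644,105.611) → (197.888,99.655) → (193.844,92.826) → (186.100,94.563). Closed: final G1 returns to the first vertex.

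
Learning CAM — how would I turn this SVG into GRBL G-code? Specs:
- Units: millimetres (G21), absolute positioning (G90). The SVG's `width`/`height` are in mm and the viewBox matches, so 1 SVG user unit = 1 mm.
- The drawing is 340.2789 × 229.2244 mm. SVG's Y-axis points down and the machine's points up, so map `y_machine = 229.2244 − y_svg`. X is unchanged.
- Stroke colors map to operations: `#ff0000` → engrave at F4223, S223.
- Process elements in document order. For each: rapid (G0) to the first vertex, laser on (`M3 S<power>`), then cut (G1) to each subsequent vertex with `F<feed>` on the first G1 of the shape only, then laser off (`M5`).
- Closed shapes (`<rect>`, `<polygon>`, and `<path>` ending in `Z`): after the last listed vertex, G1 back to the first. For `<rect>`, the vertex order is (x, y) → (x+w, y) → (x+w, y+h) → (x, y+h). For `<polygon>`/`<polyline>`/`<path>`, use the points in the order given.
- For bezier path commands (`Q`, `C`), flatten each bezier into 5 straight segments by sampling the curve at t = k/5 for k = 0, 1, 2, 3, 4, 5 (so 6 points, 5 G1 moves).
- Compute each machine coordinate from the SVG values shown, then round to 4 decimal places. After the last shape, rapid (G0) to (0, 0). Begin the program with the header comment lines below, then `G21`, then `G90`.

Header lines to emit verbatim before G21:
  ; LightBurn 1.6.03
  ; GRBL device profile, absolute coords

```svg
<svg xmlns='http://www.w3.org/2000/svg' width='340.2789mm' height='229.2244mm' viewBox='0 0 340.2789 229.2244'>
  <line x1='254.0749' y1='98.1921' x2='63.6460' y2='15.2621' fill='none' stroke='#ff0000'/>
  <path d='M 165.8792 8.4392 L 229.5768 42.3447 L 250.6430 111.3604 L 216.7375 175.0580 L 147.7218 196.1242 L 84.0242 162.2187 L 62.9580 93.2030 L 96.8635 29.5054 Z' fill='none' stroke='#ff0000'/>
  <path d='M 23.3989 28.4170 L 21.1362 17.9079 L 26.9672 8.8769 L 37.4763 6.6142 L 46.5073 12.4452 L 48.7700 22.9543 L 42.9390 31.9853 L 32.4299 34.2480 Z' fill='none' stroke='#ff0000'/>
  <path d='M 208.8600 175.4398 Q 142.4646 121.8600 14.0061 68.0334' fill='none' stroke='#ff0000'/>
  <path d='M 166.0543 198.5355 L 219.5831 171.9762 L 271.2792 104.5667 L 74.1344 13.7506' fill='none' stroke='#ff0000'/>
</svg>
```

; LightBurn 1.6.03
; GRBL device profile, absolute coords
G21
G90
G0 X254.0749 Y131.0323
M3 S223
G1 X63.6460 Y213.9623 F4223
M5
G0 X165.8792 Y220.7852
M3 S223
G1 X229.5768 Y186.8797 F4223
G1 X250.6430 Y117.8640
G1 X216.7375 Y54.1664
G1 X147.7218 Y33.1002
G1 X84.0242 Y67.0057
G1 X62.9580 Y136.0214
G1 X96.8635 Y199.7190
G1 X165.8792 Y220.7852
M5
G0 X23.3989 Y200.8074
M3 S223
G1 X21.1362 Y211.3165 F4223
G1 X26.9672 Y220.3475
G1 X37.4763 Y222.6102
G1 X46.5073 Y216.7792
G1 X48.7700 Y206.2701
G1 X42.9390 Y197.2391
G1 X32.4299 Y194.9764
G1 X23.3989 Y200.8074
M5
G0 X208.8600 Y53.7846
M3 S223
G1 X179.8193 Y75.2264 F4223
G1 X145.8136 Y96.6879
G1 X106.8428 Y118.1692
G1 X62.9070 Y139.6702
G1 X14.0061 Y161.1910
M5
G0 X166.0543 Y30.6889
M3 S223
G1 X219.5831 Y57.2482 F4223
G1 X271.2792 Y124.6577
G1 X74.1344 Y215.4738
M5
G0 X0.0000 Y0.0000

1 u = 1 mm; y_m = 229.2244 − y.

[1] `<line>` line segment, #ff0000→engrave S223 F4223: (254.0749,131.0323) → (63.6460,213.9623)

[2] `<path>` regular polygon, #ff0000→engrave S223 F4223: (165.8792,220.7852) → (229.5768,186.8797) → (250.6430,117.8640) → (216.7375,54.1664) → (147.7218,33.1002) → (84.0242,67.0057) → (62.9580,136.0214) → (96.8635,199.7190) → (165.8792,220.7852) (closed)

[3] `<path>` regular polygon, #ff0000→engrave S223 F4223: (23.3989,200.8074) → (21.1362,211.3165) → (26.9672,220.3475) → (37.4763,222.6102) → (46.5073,216.7792) → (48.7700,206.2701) → (42.9390,197.2391) → (32.4299,194.9764) → (23.3989,200.8074) (closed)

[4] `<path>` quadratic bezier, #ff0000→engrave S223 F4223: (208.8600,53.7846) → (179.8193,75.2264) → (145.8136,96.6879) → (106.8428,118.1692) → (62.9070,139.6702) → (14.0061,161.1910)

[5] `<path>` open polyline, #ff0000→engrave S223 F4223: (166.0543,30.6889) → (219.5831,57.2482) → (271.2792,124.6577) → (74.1344,215.4738)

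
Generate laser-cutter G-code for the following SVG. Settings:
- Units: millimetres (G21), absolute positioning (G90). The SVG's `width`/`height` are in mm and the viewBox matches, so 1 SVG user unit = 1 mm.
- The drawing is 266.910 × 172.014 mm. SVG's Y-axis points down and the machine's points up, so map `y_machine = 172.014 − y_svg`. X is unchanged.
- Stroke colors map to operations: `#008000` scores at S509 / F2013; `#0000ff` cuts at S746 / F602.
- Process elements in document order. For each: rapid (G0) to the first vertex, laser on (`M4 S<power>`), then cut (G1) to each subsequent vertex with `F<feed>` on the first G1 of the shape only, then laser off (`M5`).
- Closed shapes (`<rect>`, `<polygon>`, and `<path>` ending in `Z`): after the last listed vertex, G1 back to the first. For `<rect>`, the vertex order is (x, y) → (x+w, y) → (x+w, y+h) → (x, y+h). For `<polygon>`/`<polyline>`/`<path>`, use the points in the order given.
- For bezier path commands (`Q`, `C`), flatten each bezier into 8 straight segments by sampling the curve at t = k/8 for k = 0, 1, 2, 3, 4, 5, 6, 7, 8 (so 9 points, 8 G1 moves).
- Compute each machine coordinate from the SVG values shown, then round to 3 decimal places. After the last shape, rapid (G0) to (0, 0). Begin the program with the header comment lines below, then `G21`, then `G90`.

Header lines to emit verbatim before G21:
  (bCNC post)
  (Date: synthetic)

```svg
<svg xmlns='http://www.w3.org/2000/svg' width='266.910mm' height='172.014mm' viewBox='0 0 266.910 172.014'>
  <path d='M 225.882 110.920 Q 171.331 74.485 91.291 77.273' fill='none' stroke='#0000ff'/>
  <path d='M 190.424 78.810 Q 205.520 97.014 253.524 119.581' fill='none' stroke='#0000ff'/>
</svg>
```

(bCNC post)
(Date: synthetic)
G21
G90
G0 X225.882 Y61.094
M4 S746
G1 X211.846 Y69.590 F602
G1 X197.013 Y76.860
G1 X181.384 Y82.905
G1 X164.959 Y87.723
G1 X147.737 Y91.316
G1 X129.718 Y93.684
G1 X110.903 Y94.825
G1 X91.291 Y94.741
M5
G0 X190.424 Y93.204
M4 S746
G1 X194.712 Y88.585 F602
G1 X200.029 Y83.829
G1 X206.374 Y78.937
G1 X213.747 Y73.909
G1 X222.149 Y68.745
G1 X231.579 Y63.444
G1 X242.037 Y58.007
G1 X253.524 Y52.433
M5
G0 X0.000 Y0.000

Since the viewBox matches the mm dimensions, user units are millimetres directly. The only transform is the Y-flip y_m = 172.014 − y_svg.

Shape 1 is a quadratic bezier drawn with `<path>`. Its stroke #0000ff means cut at S746, F602. After flipping Y the toolpath is (225.882,61.094) → (211.846,69.590) → (197.013,76.860) → (181.384,82.905) → (164.959,87.723) → (147.737,91.316) → (129.718,93.684) → (110.903,94.825) → (91.291,94.741).

Shape 2 is a quadratic bezier drawn with `<path>`. Its stroke #0000ff means cut at S746, F602. After flipping Y the toolpath is (190.424,93.204) → (194.712,88.585) → (200.029,83.829) → (206.374,78.937) → (213.747,73.909) → (222.149,68.745) → (231.579,63.444) → (242.037,58.007) → (253.524,52.433).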